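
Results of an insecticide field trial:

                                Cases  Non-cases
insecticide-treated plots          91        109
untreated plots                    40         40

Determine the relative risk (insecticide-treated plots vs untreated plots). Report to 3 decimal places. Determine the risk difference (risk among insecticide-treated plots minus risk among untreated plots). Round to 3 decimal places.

RR = 0.910; RD = -0.045

risk, insecticide-treated plots = 91/200 = 0.4550
risk, untreated plots = 40/80 = 0.5000
RR = 0.4550 / 0.5000 = 0.910
risk difference = 0.4550 − 0.5000 = -0.045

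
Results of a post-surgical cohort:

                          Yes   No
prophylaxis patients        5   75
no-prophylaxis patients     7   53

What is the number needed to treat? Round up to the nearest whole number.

NNT = 19

risk, prophylaxis patients = 5/80 = 0.062500
risk, no-prophylaxis patients = 7/60 = 0.116667
absolute risk difference = 0.054167
1 / 0.054167 = 18.461 → round up → 19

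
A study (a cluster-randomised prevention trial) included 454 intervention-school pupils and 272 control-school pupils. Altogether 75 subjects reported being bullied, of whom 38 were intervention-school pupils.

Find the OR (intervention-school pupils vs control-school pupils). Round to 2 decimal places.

0.58

intervention-school pupils without the outcome: 454 − 38 = 416
control-school pupils with the outcome: 75 − 38 = 37
control-school pupils without the outcome: 272 − 37 = 235
odds, intervention-school pupils = 38/416 = 0.0913
odds, control-school pupils = 37/235 = 0.1574
OR = 0.0913 / 0.1574 = 0.58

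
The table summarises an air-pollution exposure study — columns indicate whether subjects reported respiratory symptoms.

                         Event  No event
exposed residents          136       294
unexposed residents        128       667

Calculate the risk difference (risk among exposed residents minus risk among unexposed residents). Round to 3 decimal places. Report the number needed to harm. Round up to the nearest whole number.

RD = 0.155; NNH = 7

risk, exposed residents = 136/430 = 0.3163
risk, unexposed residents = 128/795 = 0.1610
risk difference = 0.3163 − 0.1610 = 0.155
absolute risk difference = 0.155273
1 / 0.155273 = 6.440 → round up → 7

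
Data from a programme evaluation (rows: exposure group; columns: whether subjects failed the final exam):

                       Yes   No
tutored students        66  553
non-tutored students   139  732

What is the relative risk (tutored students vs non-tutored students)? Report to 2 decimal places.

risk, tutored students = 66/619 = 0.1066
risk, non-tutored students = 139/871 = 0.1596
RR = 0.1066 / 0.1596 = 0.67

0.67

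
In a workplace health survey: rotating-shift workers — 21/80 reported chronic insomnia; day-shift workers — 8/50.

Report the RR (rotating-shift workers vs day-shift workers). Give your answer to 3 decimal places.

RR ≈ 1.641

risk, rotating-shift workers = 21/80 = 0.2625
risk, day-shift workers = 8/50 = 0.1600
RR = 0.2625 / 0.1600 = 1.641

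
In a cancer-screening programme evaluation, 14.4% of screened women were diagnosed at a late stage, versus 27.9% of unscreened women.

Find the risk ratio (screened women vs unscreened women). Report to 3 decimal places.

RR = 0.1440 / 0.2790 = 0.516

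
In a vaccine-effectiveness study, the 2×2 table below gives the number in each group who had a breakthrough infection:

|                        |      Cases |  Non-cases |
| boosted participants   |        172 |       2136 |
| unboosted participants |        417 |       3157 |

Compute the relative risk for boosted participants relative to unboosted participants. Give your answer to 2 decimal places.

0.64

risk, boosted participants = 172/2308 = 0.0745
risk, unboosted participants = 417/3574 = 0.1167
RR = 0.0745 / 0.1167 = 0.64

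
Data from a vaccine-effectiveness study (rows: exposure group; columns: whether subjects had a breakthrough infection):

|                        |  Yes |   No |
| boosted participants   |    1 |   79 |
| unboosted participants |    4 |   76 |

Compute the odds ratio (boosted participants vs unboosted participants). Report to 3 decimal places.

OR = (1 × 76) / (79 × 4) = 76/316 ≈ 0.241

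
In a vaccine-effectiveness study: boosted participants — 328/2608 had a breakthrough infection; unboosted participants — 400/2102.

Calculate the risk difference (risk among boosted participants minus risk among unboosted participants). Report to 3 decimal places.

risk, boosted participants = 328/2608 = 0.1258
risk, unboosted participants = 400/2102 = 0.1903
risk difference = 0.1258 − 0.1903 = -0.065

-0.065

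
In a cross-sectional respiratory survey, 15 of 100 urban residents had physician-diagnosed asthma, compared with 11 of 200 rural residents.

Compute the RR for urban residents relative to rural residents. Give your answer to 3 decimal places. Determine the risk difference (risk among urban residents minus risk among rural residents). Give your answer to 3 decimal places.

risk, urban residents = 15/100 = 0.1500
risk, rural residents = 11/200 = 0.0550
RR = 0.1500 / 0.0550 = 2.727
risk difference = 0.1500 − 0.0550 = 0.095

RR = 2.727; RD = 0.095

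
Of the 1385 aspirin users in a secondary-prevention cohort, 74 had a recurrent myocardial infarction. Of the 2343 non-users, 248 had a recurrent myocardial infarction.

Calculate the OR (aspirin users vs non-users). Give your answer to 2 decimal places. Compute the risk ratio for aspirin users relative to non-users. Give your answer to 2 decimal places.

OR = 0.48; RR = 0.50

OR = (74 × 2095) / (1311 × 248) = 155030/325128 ≈ 0.48
risk, aspirin users = 74/1385 = 0.0534
risk, non-users = 248/2343 = 0.1058
RR = 0.0534 / 0.1058 = 0.50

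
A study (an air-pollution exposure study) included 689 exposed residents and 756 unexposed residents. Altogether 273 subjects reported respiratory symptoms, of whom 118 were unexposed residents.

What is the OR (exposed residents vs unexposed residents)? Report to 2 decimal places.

exposed residents with the outcome: 273 − 118 = 155
exposed residents without the outcome: 689 − 155 = 534
unexposed residents without the outcome: 756 − 118 = 638
OR = (155 × 638) / (534 × 118) = 98890/63012 ≈ 1.57

OR = 1.57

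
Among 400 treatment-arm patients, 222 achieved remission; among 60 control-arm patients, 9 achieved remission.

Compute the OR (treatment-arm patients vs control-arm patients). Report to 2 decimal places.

OR = (222 × 51) / (178 × 9) = 11322/1602 ≈ 7.07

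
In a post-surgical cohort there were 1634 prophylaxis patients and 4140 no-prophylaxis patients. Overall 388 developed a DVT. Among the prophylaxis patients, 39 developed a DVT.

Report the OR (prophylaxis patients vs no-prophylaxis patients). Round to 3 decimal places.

prophylaxis patients without the outcome: 1634 − 39 = 1595
no-prophylaxis patients with the outcome: 388 − 39 = 349
no-prophylaxis patients without the outcome: 4140 − 349 = 3791
OR = (39 × 3791) / (1595 × 349) = 147849/556655 ≈ 0.266

OR ≈ 0.266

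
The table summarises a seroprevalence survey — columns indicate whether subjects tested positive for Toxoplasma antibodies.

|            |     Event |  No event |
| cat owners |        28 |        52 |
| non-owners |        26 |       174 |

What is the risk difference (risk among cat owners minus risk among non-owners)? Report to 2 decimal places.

risk, cat owners = 28/80 = 0.3500
risk, non-owners = 26/200 = 0.1300
risk difference = 0.3500 − 0.1300 = 0.22

0.22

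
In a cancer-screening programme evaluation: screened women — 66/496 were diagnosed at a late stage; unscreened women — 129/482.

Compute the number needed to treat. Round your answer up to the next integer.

8

risk, screened women = 66/496 = 0.133065
risk, unscreened women = 129/482 = 0.267635
absolute risk difference = 0.134570
1 / 0.134570 = 7.431 → round up → 8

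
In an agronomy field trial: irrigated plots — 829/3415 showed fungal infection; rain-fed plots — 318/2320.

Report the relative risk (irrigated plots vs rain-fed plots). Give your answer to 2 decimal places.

risk, irrigated plots = 829/3415 = 0.2428
risk, rain-fed plots = 318/2320 = 0.1371
RR = 0.2428 / 0.1371 = 1.77

1.77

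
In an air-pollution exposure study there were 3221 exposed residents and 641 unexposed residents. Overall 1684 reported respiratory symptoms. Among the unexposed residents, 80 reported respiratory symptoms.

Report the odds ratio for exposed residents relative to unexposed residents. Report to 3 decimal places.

6.956

exposed residents with the outcome: 1684 − 80 = 1604
exposed residents without the outcome: 3221 − 1604 = 1617
unexposed residents without the outcome: 641 − 80 = 561
OR = (1604 × 561) / (1617 × 80) = 899844/129360 ≈ 6.956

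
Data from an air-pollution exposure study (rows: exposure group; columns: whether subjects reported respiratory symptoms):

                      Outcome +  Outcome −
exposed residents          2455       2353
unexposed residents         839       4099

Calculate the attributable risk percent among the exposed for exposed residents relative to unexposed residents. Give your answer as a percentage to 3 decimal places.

66.725%

risk, exposed residents = 2455/4808 = 0.5106
risk, unexposed residents = 839/4938 = 0.1699
AR% = (0.5106 − 0.1699) / 0.5106 = 0.6672 → 66.725%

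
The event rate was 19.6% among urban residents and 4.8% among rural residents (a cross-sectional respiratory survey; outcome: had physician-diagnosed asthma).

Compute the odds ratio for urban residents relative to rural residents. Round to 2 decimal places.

4.83

odds, urban residents = 0.19600/0.80400 = 0.24378
odds, rural residents = 0.04800/0.95200 = 0.05042
OR = 0.24378 / 0.05042 = 4.83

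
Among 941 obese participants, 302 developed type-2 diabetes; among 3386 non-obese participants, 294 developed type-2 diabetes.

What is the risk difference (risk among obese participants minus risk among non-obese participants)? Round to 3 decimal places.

risk, obese participants = 302/941 = 0.3209
risk, non-obese participants = 294/3386 = 0.0868
risk difference = 0.3209 − 0.0868 = 0.234

RD = 0.234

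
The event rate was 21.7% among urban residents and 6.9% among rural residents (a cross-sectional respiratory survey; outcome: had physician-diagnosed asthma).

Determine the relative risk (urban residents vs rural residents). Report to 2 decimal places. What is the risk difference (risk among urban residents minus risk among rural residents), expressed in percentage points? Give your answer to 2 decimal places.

RR = 0.2170 / 0.0690 = 3.14
risk difference = 0.2170 − 0.0690 = 0.1480 → 14.80 percentage points

RR = 3.14; RD = 14.80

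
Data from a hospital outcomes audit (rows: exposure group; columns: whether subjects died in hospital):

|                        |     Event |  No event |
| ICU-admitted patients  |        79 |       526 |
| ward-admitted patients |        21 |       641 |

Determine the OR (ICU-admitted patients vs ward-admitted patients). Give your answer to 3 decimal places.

OR = (79 × 641) / (526 × 21) = 50639/11046 ≈ 4.584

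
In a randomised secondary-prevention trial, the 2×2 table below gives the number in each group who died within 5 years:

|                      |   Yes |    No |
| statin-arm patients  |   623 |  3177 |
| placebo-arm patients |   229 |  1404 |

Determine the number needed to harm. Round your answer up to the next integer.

NNH = 43

risk, statin-arm patients = 623/3800 = 0.163947
risk, placebo-arm patients = 229/1633 = 0.140233
absolute risk difference = 0.023715
1 / 0.023715 = 42.167 → round up → 43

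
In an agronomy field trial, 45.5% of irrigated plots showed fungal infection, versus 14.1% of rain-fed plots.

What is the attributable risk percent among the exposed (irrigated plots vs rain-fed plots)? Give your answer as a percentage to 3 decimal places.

AR% = (0.4550 − 0.1410) / 0.4550 = 0.6901 → 69.011%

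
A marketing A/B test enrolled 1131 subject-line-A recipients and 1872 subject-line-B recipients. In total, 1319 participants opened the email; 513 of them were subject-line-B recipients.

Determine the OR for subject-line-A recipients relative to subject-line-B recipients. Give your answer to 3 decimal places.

6.570

subject-line-A recipients with the outcome: 1319 − 513 = 806
subject-line-A recipients without the outcome: 1131 − 806 = 325
subject-line-B recipients without the outcome: 1872 − 513 = 1359
OR = (806 × 1359) / (325 × 513) = 1095354/166725 ≈ 6.570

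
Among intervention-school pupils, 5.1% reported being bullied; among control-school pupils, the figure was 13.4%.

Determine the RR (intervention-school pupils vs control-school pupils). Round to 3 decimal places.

RR = 0.0510 / 0.1340 = 0.381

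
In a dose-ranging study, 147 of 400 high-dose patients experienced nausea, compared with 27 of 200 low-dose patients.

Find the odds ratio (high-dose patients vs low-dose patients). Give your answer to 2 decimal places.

OR = (147 × 173) / (253 × 27) = 25431/6831 ≈ 3.72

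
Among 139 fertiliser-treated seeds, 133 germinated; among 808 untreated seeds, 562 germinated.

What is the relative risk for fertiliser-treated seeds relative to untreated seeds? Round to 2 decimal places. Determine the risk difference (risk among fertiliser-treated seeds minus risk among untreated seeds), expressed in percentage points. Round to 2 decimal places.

risk, fertiliser-treated seeds = 133/139 = 0.9568
risk, untreated seeds = 562/808 = 0.6955
RR = 0.9568 / 0.6955 = 1.38
risk difference = 0.9568 − 0.6955 = 0.2613 → 26.13 percentage points

RR = 1.38; RD = 26.13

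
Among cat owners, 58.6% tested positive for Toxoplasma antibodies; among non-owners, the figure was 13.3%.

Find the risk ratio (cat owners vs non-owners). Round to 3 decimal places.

RR = 0.5860 / 0.1330 = 4.406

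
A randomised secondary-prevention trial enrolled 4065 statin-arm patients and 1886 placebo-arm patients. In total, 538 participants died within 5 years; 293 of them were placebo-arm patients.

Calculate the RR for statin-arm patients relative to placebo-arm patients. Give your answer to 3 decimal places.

0.388

statin-arm patients with the outcome: 538 − 293 = 245
statin-arm patients without the outcome: 4065 − 245 = 3820
placebo-arm patients without the outcome: 1886 − 293 = 1593
risk, statin-arm patients = 245/4065 = 0.0603
risk, placebo-arm patients = 293/1886 = 0.1554
RR = 0.0603 / 0.1554 = 0.388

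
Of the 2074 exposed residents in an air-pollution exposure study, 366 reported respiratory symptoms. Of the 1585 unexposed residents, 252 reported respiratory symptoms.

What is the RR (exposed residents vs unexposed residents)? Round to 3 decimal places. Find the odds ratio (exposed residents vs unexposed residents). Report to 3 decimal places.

RR = 1.110; OR = 1.134

risk, exposed residents = 366/2074 = 0.1765
risk, unexposed residents = 252/1585 = 0.1590
RR = 0.1765 / 0.1590 = 1.110
OR = (366 × 1333) / (1708 × 252) = 487878/430416 ≈ 1.134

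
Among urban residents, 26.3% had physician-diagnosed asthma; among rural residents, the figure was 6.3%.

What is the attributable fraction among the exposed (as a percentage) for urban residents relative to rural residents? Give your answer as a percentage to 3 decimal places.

AR% = (0.2630 − 0.0630) / 0.2630 = 0.7605 → 76.046%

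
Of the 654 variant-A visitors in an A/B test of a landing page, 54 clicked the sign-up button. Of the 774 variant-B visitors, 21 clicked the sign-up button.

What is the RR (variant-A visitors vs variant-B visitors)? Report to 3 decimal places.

risk, variant-A visitors = 54/654 = 0.08257
risk, variant-B visitors = 21/774 = 0.02713
RR = 0.08257 / 0.02713 = 3.043

3.043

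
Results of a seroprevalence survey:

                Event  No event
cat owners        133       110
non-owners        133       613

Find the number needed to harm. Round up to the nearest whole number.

risk, cat owners = 133/243 = 0.547325
risk, non-owners = 133/746 = 0.178284
absolute risk difference = 0.369041
1 / 0.369041 = 2.710 → round up → 3

3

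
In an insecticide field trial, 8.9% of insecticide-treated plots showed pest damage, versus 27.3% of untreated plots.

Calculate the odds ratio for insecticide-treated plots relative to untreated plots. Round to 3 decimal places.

odds, insecticide-treated plots = 0.0890/0.9110 = 0.0977
odds, untreated plots = 0.2730/0.7270 = 0.3755
OR = 0.0977 / 0.3755 = 0.260

OR ≈ 0.260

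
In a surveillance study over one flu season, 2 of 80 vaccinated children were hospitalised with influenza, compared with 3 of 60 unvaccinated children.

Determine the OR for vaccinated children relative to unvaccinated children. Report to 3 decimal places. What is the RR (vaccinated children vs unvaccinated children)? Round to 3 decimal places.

odds, vaccinated children = 2/78 = 0.02564
odds, unvaccinated children = 3/57 = 0.05263
OR = 0.02564 / 0.05263 = 0.487
risk, vaccinated children = 2/80 = 0.02500
risk, unvaccinated children = 3/60 = 0.05000
RR = 0.02500 / 0.05000 = 0.500

OR = 0.487; RR = 0.500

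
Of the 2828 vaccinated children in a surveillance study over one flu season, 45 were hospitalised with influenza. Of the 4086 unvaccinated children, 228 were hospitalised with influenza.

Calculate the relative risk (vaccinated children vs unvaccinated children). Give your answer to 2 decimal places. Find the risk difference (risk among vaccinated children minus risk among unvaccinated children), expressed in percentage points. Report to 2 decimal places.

risk, vaccinated children = 45/2828 = 0.01591
risk, unvaccinated children = 228/4086 = 0.05580
RR = 0.01591 / 0.05580 = 0.29
risk difference = 0.01591 − 0.05580 = -0.03989 → -3.99 percentage points

RR = 0.29; RD = -3.99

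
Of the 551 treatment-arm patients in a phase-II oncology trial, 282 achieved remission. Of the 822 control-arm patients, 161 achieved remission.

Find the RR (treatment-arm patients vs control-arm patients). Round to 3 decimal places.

risk, treatment-arm patients = 282/551 = 0.5118
risk, control-arm patients = 161/822 = 0.1959
RR = 0.5118 / 0.1959 = 2.613

2.613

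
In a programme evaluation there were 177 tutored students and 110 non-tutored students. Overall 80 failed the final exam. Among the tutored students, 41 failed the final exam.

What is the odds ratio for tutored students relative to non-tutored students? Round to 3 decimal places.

0.549

tutored students without the outcome: 177 − 41 = 136
non-tutored students with the outcome: 80 − 41 = 39
non-tutored students without the outcome: 110 − 39 = 71
OR = (41 × 71) / (136 × 39) = 2911/5304 ≈ 0.549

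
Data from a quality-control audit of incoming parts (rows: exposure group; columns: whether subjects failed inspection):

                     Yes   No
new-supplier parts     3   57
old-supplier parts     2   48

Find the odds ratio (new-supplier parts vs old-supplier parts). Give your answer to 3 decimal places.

OR = (3 × 48) / (57 × 2) = 144/114 ≈ 1.263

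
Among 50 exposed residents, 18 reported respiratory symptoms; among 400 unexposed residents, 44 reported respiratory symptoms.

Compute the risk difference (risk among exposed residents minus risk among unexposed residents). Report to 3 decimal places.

RD: 0.250

risk, exposed residents = 18/50 = 0.3600
risk, unexposed residents = 44/400 = 0.1100
risk difference = 0.3600 − 0.1100 = 0.250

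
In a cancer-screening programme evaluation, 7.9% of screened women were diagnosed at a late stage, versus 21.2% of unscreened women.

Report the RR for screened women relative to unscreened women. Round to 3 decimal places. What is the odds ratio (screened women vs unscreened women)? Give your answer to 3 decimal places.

RR = 0.373; OR = 0.319

RR = 0.0790 / 0.2120 = 0.373
odds, screened women = 0.0790/0.9210 = 0.0858
odds, unscreened women = 0.2120/0.7880 = 0.2690
OR = 0.0858 / 0.2690 = 0.319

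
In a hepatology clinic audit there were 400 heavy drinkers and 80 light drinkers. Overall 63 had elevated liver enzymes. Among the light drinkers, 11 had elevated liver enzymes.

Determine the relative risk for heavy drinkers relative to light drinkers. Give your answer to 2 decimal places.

RR: 0.95

heavy drinkers with the outcome: 63 − 11 = 52
heavy drinkers without the outcome: 400 − 52 = 348
light drinkers without the outcome: 80 − 11 = 69
risk, heavy drinkers = 52/400 = 0.1300
risk, light drinkers = 11/80 = 0.1375
RR = 0.1300 / 0.1375 = 0.95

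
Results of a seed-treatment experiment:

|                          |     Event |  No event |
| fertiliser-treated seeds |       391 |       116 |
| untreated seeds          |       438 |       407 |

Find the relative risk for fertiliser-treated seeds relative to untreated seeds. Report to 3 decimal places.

1.488

risk, fertiliser-treated seeds = 391/507 = 0.7712
risk, untreated seeds = 438/845 = 0.5183
RR = 0.7712 / 0.5183 = 1.488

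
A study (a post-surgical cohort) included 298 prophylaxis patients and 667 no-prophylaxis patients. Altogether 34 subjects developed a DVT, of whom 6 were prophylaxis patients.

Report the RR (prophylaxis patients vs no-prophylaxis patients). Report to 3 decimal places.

prophylaxis patients without the outcome: 298 − 6 = 292
no-prophylaxis patients with the outcome: 34 − 6 = 28
no-prophylaxis patients without the outcome: 667 − 28 = 639
risk, prophylaxis patients = 6/298 = 0.02013
risk, no-prophylaxis patients = 28/667 = 0.04198
RR = 0.02013 / 0.04198 = 0.480

RR = 0.480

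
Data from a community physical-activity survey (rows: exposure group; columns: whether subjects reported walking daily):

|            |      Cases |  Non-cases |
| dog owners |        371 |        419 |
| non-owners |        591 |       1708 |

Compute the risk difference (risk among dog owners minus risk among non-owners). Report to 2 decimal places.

RD = 0.21

risk, dog owners = 371/790 = 0.4696
risk, non-owners = 591/2299 = 0.2571
risk difference = 0.4696 − 0.2571 = 0.21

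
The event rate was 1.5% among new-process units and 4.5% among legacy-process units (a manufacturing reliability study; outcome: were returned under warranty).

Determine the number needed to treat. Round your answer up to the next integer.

34

absolute risk difference = 0.030000
1 / 0.030000 = 33.333 → round up → 34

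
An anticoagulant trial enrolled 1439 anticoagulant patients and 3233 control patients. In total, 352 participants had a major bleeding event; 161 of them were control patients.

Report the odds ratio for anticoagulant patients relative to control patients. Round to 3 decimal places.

anticoagulant patients with the outcome: 352 − 161 = 191
anticoagulant patients without the outcome: 1439 − 191 = 1248
control patients without the outcome: 3233 − 161 = 3072
odds, anticoagulant patients = 191/1248 = 0.15304
odds, control patients = 161/3072 = 0.05241
OR = 0.15304 / 0.05241 = 2.920

OR: 2.920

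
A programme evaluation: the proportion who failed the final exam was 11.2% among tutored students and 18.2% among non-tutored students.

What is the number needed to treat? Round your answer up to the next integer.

absolute risk difference = 0.070000
1 / 0.070000 = 14.286 → round up → 15

NNT ≈ 15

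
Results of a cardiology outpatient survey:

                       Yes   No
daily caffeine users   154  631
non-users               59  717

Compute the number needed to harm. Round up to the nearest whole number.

9

risk, daily caffeine users = 154/785 = 0.196178
risk, non-users = 59/776 = 0.076031
absolute risk difference = 0.120147
1 / 0.120147 = 8.323 → round up → 9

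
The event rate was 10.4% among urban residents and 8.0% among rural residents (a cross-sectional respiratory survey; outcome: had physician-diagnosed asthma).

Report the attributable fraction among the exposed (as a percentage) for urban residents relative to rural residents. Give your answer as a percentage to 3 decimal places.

AR% = (0.1040 − 0.0800) / 0.1040 = 0.2308 → 23.077%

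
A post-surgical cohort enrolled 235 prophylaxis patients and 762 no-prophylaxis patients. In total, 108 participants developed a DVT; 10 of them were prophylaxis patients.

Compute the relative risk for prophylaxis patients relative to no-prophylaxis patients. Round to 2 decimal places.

0.33

prophylaxis patients without the outcome: 235 − 10 = 225
no-prophylaxis patients with the outcome: 108 − 10 = 98
no-prophylaxis patients without the outcome: 762 − 98 = 664
risk, prophylaxis patients = 10/235 = 0.04255
risk, no-prophylaxis patients = 98/762 = 0.12861
RR = 0.04255 / 0.12861 = 0.33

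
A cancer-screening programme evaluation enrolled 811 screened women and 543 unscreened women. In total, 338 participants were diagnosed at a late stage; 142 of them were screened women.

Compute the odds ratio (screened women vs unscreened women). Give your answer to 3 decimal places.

OR ≈ 0.376

screened women without the outcome: 811 − 142 = 669
unscreened women with the outcome: 338 − 142 = 196
unscreened women without the outcome: 543 − 196 = 347
odds, screened women = 142/669 = 0.2123
odds, unscreened women = 196/347 = 0.5648
OR = 0.2123 / 0.5648 = 0.376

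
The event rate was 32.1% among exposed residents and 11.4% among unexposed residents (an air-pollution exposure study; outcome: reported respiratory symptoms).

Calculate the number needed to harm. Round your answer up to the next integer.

absolute risk difference = 0.207000
1 / 0.207000 = 4.831 → round up → 5

NNH = 5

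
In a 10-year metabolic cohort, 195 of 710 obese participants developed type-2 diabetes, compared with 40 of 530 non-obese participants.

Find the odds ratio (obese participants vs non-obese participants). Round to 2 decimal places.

OR = (195 × 490) / (515 × 40) = 95550/20600 ≈ 4.64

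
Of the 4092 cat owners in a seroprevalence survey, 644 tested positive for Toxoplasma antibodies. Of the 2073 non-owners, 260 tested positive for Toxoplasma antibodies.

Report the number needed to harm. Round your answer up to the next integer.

risk, cat owners = 644/4092 = 0.157380
risk, non-owners = 260/2073 = 0.125422
absolute risk difference = 0.031958
1 / 0.031958 = 31.291 → round up → 32

NNH = 32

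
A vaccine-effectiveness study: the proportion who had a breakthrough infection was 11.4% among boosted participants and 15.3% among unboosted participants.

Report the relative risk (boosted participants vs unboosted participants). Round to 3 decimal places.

RR = 0.1140 / 0.1530 = 0.745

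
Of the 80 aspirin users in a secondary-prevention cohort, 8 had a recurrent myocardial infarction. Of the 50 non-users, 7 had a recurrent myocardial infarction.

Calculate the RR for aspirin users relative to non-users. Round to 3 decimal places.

risk, aspirin users = 8/80 = 0.1000
risk, non-users = 7/50 = 0.1400
RR = 0.1000 / 0.1400 = 0.714

RR ≈ 0.714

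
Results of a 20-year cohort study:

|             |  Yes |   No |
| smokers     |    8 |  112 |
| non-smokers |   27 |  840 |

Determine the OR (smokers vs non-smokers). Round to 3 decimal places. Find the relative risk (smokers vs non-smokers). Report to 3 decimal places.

OR = (8 × 840) / (112 × 27) = 6720/3024 ≈ 2.222
risk, smokers = 8/120 = 0.06667
risk, non-smokers = 27/867 = 0.03114
RR = 0.06667 / 0.03114 = 2.141

OR = 2.222; RR = 2.141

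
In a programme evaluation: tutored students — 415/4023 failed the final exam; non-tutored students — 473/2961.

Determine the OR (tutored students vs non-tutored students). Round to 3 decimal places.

odds, tutored students = 415/3608 = 0.1150
odds, non-tutored students = 473/2488 = 0.1901
OR = 0.1150 / 0.1901 = 0.605

OR: 0.605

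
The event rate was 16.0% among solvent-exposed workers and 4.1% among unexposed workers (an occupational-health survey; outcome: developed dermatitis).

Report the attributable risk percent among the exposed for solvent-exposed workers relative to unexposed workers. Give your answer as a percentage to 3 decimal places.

AR% = (0.16000 − 0.04100) / 0.16000 = 0.7438 → 74.375%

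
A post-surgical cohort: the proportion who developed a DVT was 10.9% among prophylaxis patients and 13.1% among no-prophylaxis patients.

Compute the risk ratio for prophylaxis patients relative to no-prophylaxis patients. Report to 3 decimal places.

RR = 0.1090 / 0.1310 = 0.832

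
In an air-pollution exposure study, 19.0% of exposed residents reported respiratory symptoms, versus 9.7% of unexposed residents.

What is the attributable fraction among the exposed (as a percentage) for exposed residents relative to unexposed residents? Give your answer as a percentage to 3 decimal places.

AR% = (0.1900 − 0.0970) / 0.1900 = 0.4895 → 48.947%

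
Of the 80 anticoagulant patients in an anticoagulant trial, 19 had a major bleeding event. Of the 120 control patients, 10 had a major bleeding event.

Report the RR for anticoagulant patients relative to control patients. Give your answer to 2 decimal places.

risk, anticoagulant patients = 19/80 = 0.2375
risk, control patients = 10/120 = 0.0833
RR = 0.2375 / 0.0833 = 2.85

RR = 2.85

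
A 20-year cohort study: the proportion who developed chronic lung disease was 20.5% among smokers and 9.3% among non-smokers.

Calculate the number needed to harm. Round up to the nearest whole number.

absolute risk difference = 0.112000
1 / 0.112000 = 8.929 → round up → 9

9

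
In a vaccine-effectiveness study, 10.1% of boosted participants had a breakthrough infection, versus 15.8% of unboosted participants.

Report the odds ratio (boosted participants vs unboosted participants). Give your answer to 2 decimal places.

odds, boosted participants = 0.1010/0.8990 = 0.1123
odds, unboosted participants = 0.1580/0.8420 = 0.1876
OR = 0.1123 / 0.1876 = 0.60

0.60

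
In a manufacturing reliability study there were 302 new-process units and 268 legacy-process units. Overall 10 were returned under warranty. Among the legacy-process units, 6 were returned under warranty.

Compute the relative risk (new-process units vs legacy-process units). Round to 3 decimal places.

0.592

new-process units with the outcome: 10 − 6 = 4
new-process units without the outcome: 302 − 4 = 298
legacy-process units without the outcome: 268 − 6 = 262
risk, new-process units = 4/302 = 0.01325
risk, legacy-process units = 6/268 = 0.02239
RR = 0.01325 / 0.02239 = 0.592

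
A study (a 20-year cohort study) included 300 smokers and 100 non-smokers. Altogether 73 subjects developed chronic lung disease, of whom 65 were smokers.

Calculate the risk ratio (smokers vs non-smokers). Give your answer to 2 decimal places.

RR: 2.71

smokers without the outcome: 300 − 65 = 235
non-smokers with the outcome: 73 − 65 = 8
non-smokers without the outcome: 100 − 8 = 92
risk, smokers = 65/300 = 0.2167
risk, non-smokers = 8/100 = 0.0800
RR = 0.2167 / 0.0800 = 2.71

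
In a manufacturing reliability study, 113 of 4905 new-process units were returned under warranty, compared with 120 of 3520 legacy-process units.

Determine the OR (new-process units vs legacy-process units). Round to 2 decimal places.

odds, new-process units = 113/4792 = 0.02358
odds, legacy-process units = 120/3400 = 0.03529
OR = 0.02358 / 0.03529 = 0.67

0.67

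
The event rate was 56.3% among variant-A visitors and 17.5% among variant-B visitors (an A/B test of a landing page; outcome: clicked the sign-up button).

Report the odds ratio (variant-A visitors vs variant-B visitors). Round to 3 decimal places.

6.074

odds, variant-A visitors = 0.5630/0.4370 = 1.2883
odds, variant-B visitors = 0.1750/0.8250 = 0.2121
OR = 1.2883 / 0.2121 = 6.074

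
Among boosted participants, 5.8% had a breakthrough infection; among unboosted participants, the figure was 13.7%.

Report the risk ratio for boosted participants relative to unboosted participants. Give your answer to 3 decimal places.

RR = 0.0580 / 0.1370 = 0.423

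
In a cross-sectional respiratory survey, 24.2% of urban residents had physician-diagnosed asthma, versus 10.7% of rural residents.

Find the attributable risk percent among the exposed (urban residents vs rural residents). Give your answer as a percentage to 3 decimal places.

AR% = (0.2420 − 0.1070) / 0.2420 = 0.5579 → 55.785%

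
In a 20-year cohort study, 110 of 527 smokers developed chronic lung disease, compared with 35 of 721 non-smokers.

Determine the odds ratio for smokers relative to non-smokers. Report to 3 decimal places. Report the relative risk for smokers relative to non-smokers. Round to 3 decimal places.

OR = 5.170; RR = 4.300

OR = (110 × 686) / (417 × 35) = 75460/14595 ≈ 5.170
risk, smokers = 110/527 = 0.20873
risk, non-smokers = 35/721 = 0.04854
RR = 0.20873 / 0.04854 = 4.300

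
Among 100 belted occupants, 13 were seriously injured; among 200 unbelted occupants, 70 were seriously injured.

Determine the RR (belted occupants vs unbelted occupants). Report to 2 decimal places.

0.37

risk, belted occupants = 13/100 = 0.1300
risk, unbelted occupants = 70/200 = 0.3500
RR = 0.1300 / 0.3500 = 0.37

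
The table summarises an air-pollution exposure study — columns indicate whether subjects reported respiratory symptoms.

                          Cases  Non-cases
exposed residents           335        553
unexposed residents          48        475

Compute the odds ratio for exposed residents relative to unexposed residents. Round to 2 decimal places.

OR = (335 × 475) / (553 × 48) = 159125/26544 ≈ 5.99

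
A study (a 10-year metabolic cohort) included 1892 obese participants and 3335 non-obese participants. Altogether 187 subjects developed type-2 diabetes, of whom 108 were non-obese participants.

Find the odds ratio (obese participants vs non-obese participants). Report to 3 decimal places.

obese participants with the outcome: 187 − 108 = 79
obese participants without the outcome: 1892 − 79 = 1813
non-obese participants without the outcome: 3335 − 108 = 3227
OR = (79 × 3227) / (1813 × 108) = 254933/195804 ≈ 1.302

OR = 1.302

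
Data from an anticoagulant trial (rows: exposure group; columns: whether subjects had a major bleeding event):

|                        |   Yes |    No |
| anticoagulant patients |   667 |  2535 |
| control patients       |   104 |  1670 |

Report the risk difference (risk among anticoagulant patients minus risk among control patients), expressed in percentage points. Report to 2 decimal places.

RD: 14.97

risk, anticoagulant patients = 667/3202 = 0.2083
risk, control patients = 104/1774 = 0.0586
risk difference = 0.2083 − 0.0586 = 0.1497 → 14.97 percentage points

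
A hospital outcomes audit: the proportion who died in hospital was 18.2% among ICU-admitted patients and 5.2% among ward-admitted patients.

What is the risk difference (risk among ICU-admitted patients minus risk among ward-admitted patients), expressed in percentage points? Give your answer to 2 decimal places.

13.00

risk difference = 0.1820 − 0.0520 = 0.1300 → 13.00 percentage points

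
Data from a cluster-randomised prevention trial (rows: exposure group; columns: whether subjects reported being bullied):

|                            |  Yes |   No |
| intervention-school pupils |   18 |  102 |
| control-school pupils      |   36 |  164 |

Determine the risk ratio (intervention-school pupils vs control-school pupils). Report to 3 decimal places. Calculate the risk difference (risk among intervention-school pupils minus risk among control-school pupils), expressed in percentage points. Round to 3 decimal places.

RR = 0.833; RD = -3.000

risk, intervention-school pupils = 18/120 = 0.1500
risk, control-school pupils = 36/200 = 0.1800
RR = 0.1500 / 0.1800 = 0.833
risk difference = 0.1500 − 0.1800 = -0.0300 → -3.000 percentage points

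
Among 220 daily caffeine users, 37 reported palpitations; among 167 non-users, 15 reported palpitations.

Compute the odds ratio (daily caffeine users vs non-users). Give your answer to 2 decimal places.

OR = (37 × 152) / (183 × 15) = 5624/2745 ≈ 2.05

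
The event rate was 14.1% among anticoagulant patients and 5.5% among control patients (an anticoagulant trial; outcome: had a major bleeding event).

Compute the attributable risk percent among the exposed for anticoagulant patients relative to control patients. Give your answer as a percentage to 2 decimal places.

AR% = (0.1410 − 0.0550) / 0.1410 = 0.6099 → 60.99%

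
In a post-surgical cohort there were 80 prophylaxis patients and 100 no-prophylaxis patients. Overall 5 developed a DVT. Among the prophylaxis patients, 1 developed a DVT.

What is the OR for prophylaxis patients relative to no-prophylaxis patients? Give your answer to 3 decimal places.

0.304

prophylaxis patients without the outcome: 80 − 1 = 79
no-prophylaxis patients with the outcome: 5 − 1 = 4
no-prophylaxis patients without the outcome: 100 − 4 = 96
OR = (1 × 96) / (79 × 4) = 96/316 ≈ 0.304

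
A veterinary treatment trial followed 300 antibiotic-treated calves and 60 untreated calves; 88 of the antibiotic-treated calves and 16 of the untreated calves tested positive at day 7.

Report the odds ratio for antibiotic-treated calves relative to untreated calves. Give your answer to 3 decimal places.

OR = (88 × 44) / (212 × 16) = 3872/3392 ≈ 1.142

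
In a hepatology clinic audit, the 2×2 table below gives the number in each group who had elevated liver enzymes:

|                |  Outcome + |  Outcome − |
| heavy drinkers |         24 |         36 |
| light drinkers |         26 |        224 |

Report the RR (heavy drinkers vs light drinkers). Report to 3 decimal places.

risk, heavy drinkers = 24/60 = 0.4000
risk, light drinkers = 26/250 = 0.1040
RR = 0.4000 / 0.1040 = 3.846

3.846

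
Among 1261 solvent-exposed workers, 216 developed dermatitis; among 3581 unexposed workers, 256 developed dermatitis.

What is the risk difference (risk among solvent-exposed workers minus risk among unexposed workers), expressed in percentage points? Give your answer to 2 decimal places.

risk, solvent-exposed workers = 216/1261 = 0.1713
risk, unexposed workers = 256/3581 = 0.0715
risk difference = 0.1713 − 0.0715 = 0.0998 → 9.98 percentage points

9.98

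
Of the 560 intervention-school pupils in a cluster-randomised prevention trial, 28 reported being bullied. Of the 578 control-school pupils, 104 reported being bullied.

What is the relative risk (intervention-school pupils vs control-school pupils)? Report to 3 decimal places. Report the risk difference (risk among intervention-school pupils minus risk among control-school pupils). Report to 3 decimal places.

RR = 0.278; RD = -0.130

risk, intervention-school pupils = 28/560 = 0.0500
risk, control-school pupils = 104/578 = 0.1799
RR = 0.0500 / 0.1799 = 0.278
risk difference = 0.0500 − 0.1799 = -0.130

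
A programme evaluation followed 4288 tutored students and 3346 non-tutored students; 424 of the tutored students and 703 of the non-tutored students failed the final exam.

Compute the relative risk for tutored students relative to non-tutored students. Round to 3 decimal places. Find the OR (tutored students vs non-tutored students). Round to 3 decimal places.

RR = 0.471; OR = 0.413

risk, tutored students = 424/4288 = 0.0989
risk, non-tutored students = 703/3346 = 0.2101
RR = 0.0989 / 0.2101 = 0.471
OR = (424 × 2643) / (3864 × 703) = 1120632/2716392 ≈ 0.413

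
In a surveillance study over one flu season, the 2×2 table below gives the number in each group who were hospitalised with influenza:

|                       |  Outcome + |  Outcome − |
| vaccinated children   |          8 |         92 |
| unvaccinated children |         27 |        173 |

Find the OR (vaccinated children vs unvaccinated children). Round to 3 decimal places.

OR = (8 × 173) / (92 × 27) = 1384/2484 ≈ 0.557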